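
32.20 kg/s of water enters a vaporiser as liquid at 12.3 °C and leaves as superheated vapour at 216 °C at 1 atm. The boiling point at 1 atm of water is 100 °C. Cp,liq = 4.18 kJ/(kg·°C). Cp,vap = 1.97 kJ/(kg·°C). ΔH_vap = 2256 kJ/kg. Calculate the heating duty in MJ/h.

liquid 12.3→100 °C: 366.59 kJ/kg
vaporisation at 100 °C: 2256 kJ/kg
vapour 100→216 °C: 228.52 kJ/kg
Δh = 366.59 + 2256 + 228.52 = 2851.1 kJ/kg
Q = ṁ·Δh = 32.20 kg/s × 2851.1 kJ/kg = 91806 kJ/s
|Q| = 91806 kW = 330500 MJ/h

Q = 331000 MJ/h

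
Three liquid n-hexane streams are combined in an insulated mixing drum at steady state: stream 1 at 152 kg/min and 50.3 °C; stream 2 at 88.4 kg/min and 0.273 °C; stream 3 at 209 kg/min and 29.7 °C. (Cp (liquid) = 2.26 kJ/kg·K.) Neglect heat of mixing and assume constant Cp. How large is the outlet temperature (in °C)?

Adiabatic, steady state ⇒ Σ ṁᵢCp,ᵢ(T_out − Tᵢ) = 0
Σ ṁᵢCp,ᵢTᵢ = 152×2.26×50.3 + 88.4×2.26×0.273 + 209×2.26×29.7 = 31362
Σ ṁᵢCp,ᵢ = 152×2.26 + 88.4×2.26 + 209×2.26 = 1015.6
T_out = 31362 / 1015.6 = 30.879 °C

T_out = 30.9 °C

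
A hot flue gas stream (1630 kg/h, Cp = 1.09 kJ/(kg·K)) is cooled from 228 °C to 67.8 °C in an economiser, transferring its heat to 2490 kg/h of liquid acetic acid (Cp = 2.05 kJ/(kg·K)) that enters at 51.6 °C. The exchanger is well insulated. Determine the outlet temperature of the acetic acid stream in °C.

T_c,out = 107 °C

Heat released by hot stream: Q = 1630 × 1.09 × (228 − 67.8) = 284630 kJ/h
Energy balance on cold side (adiabatic exchanger): Q = ṁ_c·Cp_c·(T_c,out − T_c,in)
T_c,out = 51.6 + 284630/(2490 × 2.05) = 107.36 °C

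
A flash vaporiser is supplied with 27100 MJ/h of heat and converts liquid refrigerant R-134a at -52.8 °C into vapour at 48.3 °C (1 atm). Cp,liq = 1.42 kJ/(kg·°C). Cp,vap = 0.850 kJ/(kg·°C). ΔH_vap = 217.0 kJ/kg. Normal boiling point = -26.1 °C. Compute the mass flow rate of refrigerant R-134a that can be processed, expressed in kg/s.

Δh = 1.42×(-26.1−-52.8) + 217.0 + 0.850×(48.3−-26.1) = 318.15 kJ/kg
Q = 27100 MJ/h = 7527.8 kJ/s = 7527.8 kJ/s
ṁ = Q/Δh = 7527.8 / 318.15 = 23.661 kg/s

ṁ = 23.7 kg/s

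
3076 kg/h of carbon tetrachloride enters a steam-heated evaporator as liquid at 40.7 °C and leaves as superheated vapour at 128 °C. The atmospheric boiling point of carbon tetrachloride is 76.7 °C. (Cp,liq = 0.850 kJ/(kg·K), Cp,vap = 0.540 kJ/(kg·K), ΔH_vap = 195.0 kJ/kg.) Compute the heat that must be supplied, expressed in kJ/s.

Q = 216 kJ/s

liquid 40.7→76.7 °C: 30.6 kJ/kg
vaporisation at 76.7 °C: 195 kJ/kg
vapour 76.7→128 °C: 27.702 kJ/kg
Δh = 30.6 + 195 + 27.702 = 253.3 kJ/kg
Q = ṁ·Δh = 3076 kg/h × 253.3 kJ/kg = 779160 kJ/h
|Q| = 216.43 kW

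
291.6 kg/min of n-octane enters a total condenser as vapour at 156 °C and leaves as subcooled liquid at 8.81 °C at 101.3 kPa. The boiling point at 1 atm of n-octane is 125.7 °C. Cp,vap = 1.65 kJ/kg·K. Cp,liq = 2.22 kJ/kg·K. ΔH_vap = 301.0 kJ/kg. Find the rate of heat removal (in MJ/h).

Q_c = 10700 MJ/h

vapour 156→125.7 °C: -49.995 kJ/kg
condensation at 125.7 °C: -301 kJ/kg
liquid 125.7→8.81 °C: -259.5 kJ/kg
Δh = -49.995 + -301 + -259.5 = -610.49 kJ/kg
Q = ṁ·Δh = 291.6 kg/min × -610.49 kJ/kg = -178020 kJ/min
|Q| = 2967 kW = 10681 MJ/h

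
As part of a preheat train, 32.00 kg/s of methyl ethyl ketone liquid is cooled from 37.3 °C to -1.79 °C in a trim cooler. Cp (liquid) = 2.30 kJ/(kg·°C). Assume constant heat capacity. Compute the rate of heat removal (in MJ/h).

Q_c = 10400 MJ/h

Q = ṁ·Cp·ΔT = 32.00 × 2.30 × (-1.79 − 37.3) = -2877 kJ/s
Cooling duty = 10357 MJ/h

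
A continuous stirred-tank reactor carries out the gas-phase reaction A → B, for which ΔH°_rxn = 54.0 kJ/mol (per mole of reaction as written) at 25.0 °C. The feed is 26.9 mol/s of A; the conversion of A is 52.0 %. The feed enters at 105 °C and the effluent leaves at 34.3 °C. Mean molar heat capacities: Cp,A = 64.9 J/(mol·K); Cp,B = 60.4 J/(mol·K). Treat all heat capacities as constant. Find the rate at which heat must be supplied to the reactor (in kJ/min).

Q_in = 37900 kJ/min

Extent of reaction ξ = 0.520 × 26.9 = 13.988 mol/s
Reaction term: ξ·ΔH°_rxn = 13.988 × 54.0 = 755.35 kJ/s
Sensible, feed 105→25 °C: -139.66 kJ/s
Outlet flows (mol/s): A 12.912, B 13.988
Sensible, products 25→34.3 °C: 15.651 kJ/s
Q = ΔH = 631.34 kJ/s = 631.34 kW
Heat supplied = 37880 kJ/min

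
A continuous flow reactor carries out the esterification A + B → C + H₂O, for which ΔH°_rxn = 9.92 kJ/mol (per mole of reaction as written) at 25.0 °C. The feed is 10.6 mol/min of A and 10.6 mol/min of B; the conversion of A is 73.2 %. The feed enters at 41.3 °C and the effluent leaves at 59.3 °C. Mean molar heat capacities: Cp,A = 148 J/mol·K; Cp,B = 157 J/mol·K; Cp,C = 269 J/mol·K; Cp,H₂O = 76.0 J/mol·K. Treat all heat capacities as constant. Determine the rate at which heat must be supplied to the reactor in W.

Extent of reaction ξ = 0.732 × 10.6 = 7.7592 mol/min
Reaction term: ξ·ΔH°_rxn = 7.7592 × 9.92 = 76.971 kJ/min
Sensible, feed 41.3→25 °C: -52.698 kJ/min
Outlet flows (mol/min): A 2.8408, B 2.8408, C 7.7592, H₂O 7.7592
Sensible, products 25→59.3 °C: 121.54 kJ/min
Q = ΔH = 145.81 kJ/min = 2.4302 kW
Heat supplied = 2430.2 W

Q_in = 2430 W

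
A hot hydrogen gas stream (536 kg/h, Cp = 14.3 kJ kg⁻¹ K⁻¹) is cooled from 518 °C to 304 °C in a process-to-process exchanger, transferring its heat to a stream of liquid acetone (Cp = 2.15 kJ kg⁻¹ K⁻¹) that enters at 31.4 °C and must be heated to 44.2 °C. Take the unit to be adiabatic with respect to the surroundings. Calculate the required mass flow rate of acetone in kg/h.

Heat released by hot stream: Q = 536 × 14.3 × (518 − 304) = 1.6403e+06 kJ/h
Energy balance on cold side (adiabatic exchanger): Q = ṁ_c·Cp_c·(T_c,out − T_c,in)
ṁ_c = 1.6403e+06 / [2.15 × (44.2 − 31.4)] = 59603 kg/h

ṁ_c = 59600 kg/h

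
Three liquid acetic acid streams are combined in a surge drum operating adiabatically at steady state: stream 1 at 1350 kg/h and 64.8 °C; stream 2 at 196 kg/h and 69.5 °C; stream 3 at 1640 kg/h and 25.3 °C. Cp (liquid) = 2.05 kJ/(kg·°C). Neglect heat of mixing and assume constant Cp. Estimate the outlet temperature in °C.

No heat crosses the boundary, so H_out = H_in.
Σ ṁᵢCp,ᵢTᵢ = 1350×2.05×64.8 + 196×2.05×69.5 + 1640×2.05×25.3 = 292320
Σ ṁᵢCp,ᵢ = 1350×2.05 + 196×2.05 + 1640×2.05 = 6531.3
T_out = 292320 / 6531.3 = 44.756 °C

T_out = 44.8 °C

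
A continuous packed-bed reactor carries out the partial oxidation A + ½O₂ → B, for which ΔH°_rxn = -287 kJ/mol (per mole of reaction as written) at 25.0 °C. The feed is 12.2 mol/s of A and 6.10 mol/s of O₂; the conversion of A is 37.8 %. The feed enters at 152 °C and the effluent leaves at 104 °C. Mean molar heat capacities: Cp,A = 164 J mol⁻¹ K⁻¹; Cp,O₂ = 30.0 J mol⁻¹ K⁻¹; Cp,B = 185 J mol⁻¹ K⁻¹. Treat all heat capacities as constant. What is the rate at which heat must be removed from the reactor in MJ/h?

Q_out = 5130 MJ/h

Extent of reaction ξ = 0.378 × 12.2 = 4.6116 mol/s
Reaction term: ξ·ΔH°_rxn = 4.6116 × -287 = -1323.5 kJ/s
Sensible, feed 152→25 °C: -277.34 kJ/s
Outlet flows (mol/s): A 7.5884, O₂ 3.7942, B 4.6116
Sensible, products 25→104 °C: 174.71 kJ/s
Q = ΔH = -1426.2 kJ/s = -1426.2 kW
Heat removed = 5134.2 MJ/h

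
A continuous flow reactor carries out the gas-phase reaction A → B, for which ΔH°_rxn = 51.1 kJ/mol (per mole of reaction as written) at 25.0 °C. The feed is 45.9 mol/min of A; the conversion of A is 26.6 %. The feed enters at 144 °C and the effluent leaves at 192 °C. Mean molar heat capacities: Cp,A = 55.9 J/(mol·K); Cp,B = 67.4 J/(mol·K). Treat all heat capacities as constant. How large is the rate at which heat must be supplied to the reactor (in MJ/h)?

Extent of reaction ξ = 0.266 × 45.9 = 12.209 mol/min
Reaction term: ξ·ΔH°_rxn = 12.209 × 51.1 = 623.9 kJ/min
Sensible, feed 144→25 °C: -305.33 kJ/min
Outlet flows (mol/min): A 33.691, B 12.209
Sensible, products 25→192 °C: 451.94 kJ/min
Q = ΔH = 770.51 kJ/min = 12.842 kW
Heat supplied = 46.23 MJ/h

Q_in = 46.2 MJ/h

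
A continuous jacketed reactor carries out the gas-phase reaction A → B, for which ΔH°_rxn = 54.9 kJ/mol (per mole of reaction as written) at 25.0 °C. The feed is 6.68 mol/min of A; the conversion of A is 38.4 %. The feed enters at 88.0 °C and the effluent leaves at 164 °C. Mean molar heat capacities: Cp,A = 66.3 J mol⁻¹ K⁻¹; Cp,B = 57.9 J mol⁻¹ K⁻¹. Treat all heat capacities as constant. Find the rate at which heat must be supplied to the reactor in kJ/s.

Extent of reaction ξ = 0.384 × 6.68 = 2.5651 mol/min
Reaction term: ξ·ΔH°_rxn = 2.5651 × 54.9 = 140.83 kJ/min
Sensible, feed 88.0→25 °C: -27.902 kJ/min
Outlet flows (mol/min): A 4.1149, B 2.5651
Sensible, products 25→164 °C: 58.566 kJ/min
Q = ΔH = 171.49 kJ/min = 2.8582 kW
Heat supplied = 2.8582 kJ/s

Q_in = 2.86 kJ/s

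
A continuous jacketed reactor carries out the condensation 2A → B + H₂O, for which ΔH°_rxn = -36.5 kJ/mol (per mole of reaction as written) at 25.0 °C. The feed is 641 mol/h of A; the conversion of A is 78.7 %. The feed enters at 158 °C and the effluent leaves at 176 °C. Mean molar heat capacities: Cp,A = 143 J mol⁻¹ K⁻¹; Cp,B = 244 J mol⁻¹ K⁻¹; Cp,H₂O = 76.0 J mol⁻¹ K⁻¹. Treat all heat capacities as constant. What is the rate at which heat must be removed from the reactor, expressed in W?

Q_out = 1740 W

Extent of reaction ξ = 0.787 × 641 / 2 = 252.23 mol/h
Reaction term: ξ·ΔH°_rxn = 252.23 × -36.5 = -9206.5 kJ/h
Sensible, feed 158→25 °C: -12191 kJ/h
Outlet flows (mol/h): A 136.53, B 252.23, H₂O 252.23
Sensible, products 25→176 °C: 15136 kJ/h
Q = ΔH = -6261.6 kJ/h = -1.7393 kW
Heat removed = 1739.3 W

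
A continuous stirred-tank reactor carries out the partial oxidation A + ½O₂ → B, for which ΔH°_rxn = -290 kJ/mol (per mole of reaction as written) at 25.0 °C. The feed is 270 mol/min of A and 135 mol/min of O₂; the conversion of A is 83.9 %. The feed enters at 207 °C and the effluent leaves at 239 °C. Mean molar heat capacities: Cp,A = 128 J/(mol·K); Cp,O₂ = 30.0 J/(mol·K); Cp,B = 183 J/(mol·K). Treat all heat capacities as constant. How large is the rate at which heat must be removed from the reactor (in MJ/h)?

Extent of reaction ξ = 0.839 × 270 = 226.53 mol/min
Reaction term: ξ·ΔH°_rxn = 226.53 × -290 = -65694 kJ/min
Sensible, feed 207→25 °C: -7027 kJ/min
Outlet flows (mol/min): A 43.47, O₂ 21.735, B 226.53
Sensible, products 25→239 °C: 10202 kJ/min
Q = ΔH = -62519 kJ/min = -1042 kW
Heat removed = 3751.1 MJ/h

Q_out = 3750 MJ/h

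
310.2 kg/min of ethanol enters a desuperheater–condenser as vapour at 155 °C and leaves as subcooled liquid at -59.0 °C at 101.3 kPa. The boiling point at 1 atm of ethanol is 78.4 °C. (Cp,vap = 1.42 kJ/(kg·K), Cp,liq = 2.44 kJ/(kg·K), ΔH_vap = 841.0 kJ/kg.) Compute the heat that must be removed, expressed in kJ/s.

vapour 155→78.4 °C: -108.77 kJ/kg
condensation at 78.4 °C: -841 kJ/kg
liquid 78.4→-59.0 °C: -335.26 kJ/kg
Δh = -108.77 + -841 + -335.26 = -1285 kJ/kg
Q = ṁ·Δh = 310.2 kg/min × -1285 kJ/kg = -398620 kJ/min
|Q| = 6643.6 kW

Q_c = 6640 kJ/s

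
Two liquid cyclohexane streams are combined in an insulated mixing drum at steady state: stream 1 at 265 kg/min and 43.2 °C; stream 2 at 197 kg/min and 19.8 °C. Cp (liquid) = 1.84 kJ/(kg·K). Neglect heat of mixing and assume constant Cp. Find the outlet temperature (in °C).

No heat crosses the boundary, so H_out = H_in.
T_out = Σ ṁᵢCp,ᵢTᵢ / Σ ṁᵢCp,ᵢ
      = 28241 / 850.08 = 33.222 °C

T_out = 33.2 °C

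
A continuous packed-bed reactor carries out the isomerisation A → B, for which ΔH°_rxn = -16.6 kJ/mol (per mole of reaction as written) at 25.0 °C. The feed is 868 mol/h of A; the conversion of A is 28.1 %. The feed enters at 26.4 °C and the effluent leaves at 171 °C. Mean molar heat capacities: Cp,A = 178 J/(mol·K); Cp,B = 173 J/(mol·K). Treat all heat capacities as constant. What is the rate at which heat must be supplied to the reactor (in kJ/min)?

Q_in = 302 kJ/min

Extent of reaction ξ = 0.281 × 868 = 243.91 mol/h
Reaction term: ξ·ΔH°_rxn = 243.91 × -16.6 = -4048.9 kJ/h
Sensible, feed 26.4→25 °C: -216.31 kJ/h
Outlet flows (mol/h): A 624.09, B 243.91
Sensible, products 25→171 °C: 22380 kJ/h
Q = ΔH = 18114 kJ/h = 5.0318 kW
Heat supplied = 301.91 kJ/min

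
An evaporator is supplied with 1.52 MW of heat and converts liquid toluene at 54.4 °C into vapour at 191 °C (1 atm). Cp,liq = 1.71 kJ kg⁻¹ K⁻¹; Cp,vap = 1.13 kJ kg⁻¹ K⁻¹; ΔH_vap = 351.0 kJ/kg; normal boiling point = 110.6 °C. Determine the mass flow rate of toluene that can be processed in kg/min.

Δh = 1.71×(110.6−54.4) + 351.0 + 1.13×(191−110.6) = 537.95 kJ/kg
Q = 1.52 MW = 1520 kJ/s = 91200 kJ/min
ṁ = Q/Δh = 91200 / 537.95 = 169.53 kg/min

ṁ = 170 kg/min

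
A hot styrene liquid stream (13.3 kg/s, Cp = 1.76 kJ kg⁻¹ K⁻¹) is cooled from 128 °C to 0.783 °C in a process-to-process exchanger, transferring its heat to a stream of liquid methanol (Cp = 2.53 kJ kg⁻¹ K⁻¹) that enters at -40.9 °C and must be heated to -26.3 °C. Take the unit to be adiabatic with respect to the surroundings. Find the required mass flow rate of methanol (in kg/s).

Heat released by hot stream: Q = 13.3 × 1.76 × (128 − 0.783) = 2977.9 kJ/s
Energy balance on cold side (adiabatic exchanger): Q = ṁ_c·Cp_c·(T_c,out − T_c,in)
ṁ_c = 2977.9 / [2.53 × (-26.3 − -40.9)] = 80.619 kg/s

ṁ_c = 80.6 kg/s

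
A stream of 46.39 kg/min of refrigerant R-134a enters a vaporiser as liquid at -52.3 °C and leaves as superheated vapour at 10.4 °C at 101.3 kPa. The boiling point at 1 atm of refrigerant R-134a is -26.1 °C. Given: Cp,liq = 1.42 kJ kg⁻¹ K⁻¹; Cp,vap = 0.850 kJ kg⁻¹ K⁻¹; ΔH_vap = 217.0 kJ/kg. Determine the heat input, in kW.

Q = 221 kW

liquid -52.3→-26.1 °C: 37.204 kJ/kg
vaporisation at -26.1 °C: 217 kJ/kg
vapour -26.1→10.4 °C: 31.025 kJ/kg
Δh = 37.204 + 217 + 31.025 = 285.23 kJ/kg
Q = ṁ·Δh = 46.39 kg/min × 285.23 kJ/kg = 13232 kJ/min
|Q| = 220.53 kW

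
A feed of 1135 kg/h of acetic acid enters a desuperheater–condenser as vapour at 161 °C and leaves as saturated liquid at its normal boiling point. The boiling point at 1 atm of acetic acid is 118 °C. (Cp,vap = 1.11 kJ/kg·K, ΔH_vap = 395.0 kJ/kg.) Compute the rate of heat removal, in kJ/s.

vapour 161→118 °C: -47.73 kJ/kg
condensation at 118 °C: -395 kJ/kg
Δh = -47.73 + -395 = -442.73 kJ/kg
Q = ṁ·Δh = 1135 kg/h × -442.73 kJ/kg = -502500 kJ/h
|Q| = 139.58 kW

Q_c = 140 kJ/s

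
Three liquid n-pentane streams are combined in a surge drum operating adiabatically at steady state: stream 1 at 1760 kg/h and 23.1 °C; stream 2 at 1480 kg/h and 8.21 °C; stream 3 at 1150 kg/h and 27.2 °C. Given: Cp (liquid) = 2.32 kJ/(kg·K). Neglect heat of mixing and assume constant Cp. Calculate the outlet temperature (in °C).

T_out = 19.2 °C

No heat crosses the boundary, so H_out = H_in.
Σ ṁᵢCp,ᵢTᵢ = 1760×2.32×23.1 + 1480×2.32×8.21 + 1150×2.32×27.2 = 195080
Σ ṁᵢCp,ᵢ = 1760×2.32 + 1480×2.32 + 1150×2.32 = 10185
T_out = 195080 / 10185 = 19.154 °C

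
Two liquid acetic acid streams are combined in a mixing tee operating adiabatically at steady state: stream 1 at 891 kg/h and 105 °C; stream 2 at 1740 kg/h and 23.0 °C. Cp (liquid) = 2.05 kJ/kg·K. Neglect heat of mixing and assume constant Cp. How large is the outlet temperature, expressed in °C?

T_out = 50.8 °C

No heat crosses the boundary, so H_out = H_in.
T_out = Σ ṁᵢCp,ᵢTᵢ / Σ ṁᵢCp,ᵢ
      = 273830 / 5393.5 = 50.77 °C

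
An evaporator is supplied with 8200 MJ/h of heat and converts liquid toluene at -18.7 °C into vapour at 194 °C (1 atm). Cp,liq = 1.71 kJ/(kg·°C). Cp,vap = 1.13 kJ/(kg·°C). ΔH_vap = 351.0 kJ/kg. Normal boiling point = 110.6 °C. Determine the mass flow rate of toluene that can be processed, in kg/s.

ṁ = 3.42 kg/s

Δh = 1.71×(110.6−-18.7) + 351.0 + 1.13×(194−110.6) = 666.34 kJ/kg
Q = 8200 MJ/h = 2277.8 kJ/s = 2277.8 kJ/s
ṁ = Q/Δh = 2277.8 / 666.34 = 3.4183 kg/s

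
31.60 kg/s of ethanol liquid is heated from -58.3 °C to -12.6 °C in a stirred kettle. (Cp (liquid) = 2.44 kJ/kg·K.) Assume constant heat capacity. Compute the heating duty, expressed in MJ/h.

Q = 12700 MJ/h

Q = ṁ·Cp·ΔT = 31.60 × 2.44 × (-12.6 − -58.3) = 3523.7 kJ/s
Heating duty = 12685 MJ/h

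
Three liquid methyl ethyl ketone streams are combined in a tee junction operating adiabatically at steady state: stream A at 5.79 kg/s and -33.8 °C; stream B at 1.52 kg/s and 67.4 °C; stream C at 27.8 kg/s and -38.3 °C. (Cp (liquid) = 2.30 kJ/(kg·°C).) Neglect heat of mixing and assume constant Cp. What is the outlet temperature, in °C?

T_out = -33.0 °C

Energy balance with Q = 0: Σ ṁᵢCp,ᵢ(T_out − Tᵢ) = 0
Σ ṁᵢCp,ᵢTᵢ = 5.79×2.30×-33.8 + 1.52×2.30×67.4 + 27.8×2.30×-38.3 = -2663.4
Σ ṁᵢCp,ᵢ = 5.79×2.30 + 1.52×2.30 + 27.8×2.30 = 80.753
T_out = -2663.4 / 80.753 = -32.982 °C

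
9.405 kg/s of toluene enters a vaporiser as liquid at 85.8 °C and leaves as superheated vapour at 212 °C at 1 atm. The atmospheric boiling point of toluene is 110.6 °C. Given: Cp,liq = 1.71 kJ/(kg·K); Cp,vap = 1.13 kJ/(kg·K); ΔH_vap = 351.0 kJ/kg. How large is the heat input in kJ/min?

Q = 287000 kJ/min

liquid 85.8→110.6 °C: 42.408 kJ/kg
vaporisation at 110.6 °C: 351 kJ/kg
vapour 110.6→212 °C: 114.58 kJ/kg
Δh = 42.408 + 351 + 114.58 = 507.99 kJ/kg
Q = ṁ·Δh = 9.405 kg/s × 507.99 kJ/kg = 4777.6 kJ/s
|Q| = 4777.6 kW = 286660 kJ/min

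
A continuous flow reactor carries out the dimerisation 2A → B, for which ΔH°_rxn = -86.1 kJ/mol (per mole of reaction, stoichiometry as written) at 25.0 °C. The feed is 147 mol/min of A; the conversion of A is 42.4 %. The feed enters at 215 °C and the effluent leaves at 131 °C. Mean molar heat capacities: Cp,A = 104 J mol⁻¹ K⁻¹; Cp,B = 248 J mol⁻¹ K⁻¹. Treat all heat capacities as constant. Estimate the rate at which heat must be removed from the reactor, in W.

Extent of reaction ξ = 0.424 × 147 / 2 = 31.164 mol/min
Reaction term: ξ·ΔH°_rxn = 31.164 × -86.1 = -2683.2 kJ/min
Sensible, feed 215→25 °C: -2904.7 kJ/min
Outlet flows (mol/min): A 84.672, B 31.164
Sensible, products 25→131 °C: 1752.7 kJ/min
Q = ΔH = -3835.3 kJ/min = -63.921 kW
Heat removed = 63921 W

Q_out = 63900 W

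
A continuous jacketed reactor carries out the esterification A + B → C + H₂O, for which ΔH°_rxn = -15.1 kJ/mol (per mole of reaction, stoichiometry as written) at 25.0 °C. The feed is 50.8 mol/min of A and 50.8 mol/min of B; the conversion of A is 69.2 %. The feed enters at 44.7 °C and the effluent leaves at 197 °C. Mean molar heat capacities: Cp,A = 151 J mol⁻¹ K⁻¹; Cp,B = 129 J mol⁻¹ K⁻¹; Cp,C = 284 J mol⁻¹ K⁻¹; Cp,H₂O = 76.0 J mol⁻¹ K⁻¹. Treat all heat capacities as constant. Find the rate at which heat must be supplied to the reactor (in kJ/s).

Q_in = 35.3 kJ/s

Extent of reaction ξ = 0.692 × 50.8 = 35.154 mol/min
Reaction term: ξ·ΔH°_rxn = 35.154 × -15.1 = -530.82 kJ/min
Sensible, feed 44.7→25 °C: -280.21 kJ/min
Outlet flows (mol/min): A 15.646, B 15.646, C 35.154, H₂O 35.154
Sensible, products 25→197 °C: 2930.2 kJ/min
Q = ΔH = 2119.2 kJ/min = 35.32 kW
Heat supplied = 35.32 kJ/s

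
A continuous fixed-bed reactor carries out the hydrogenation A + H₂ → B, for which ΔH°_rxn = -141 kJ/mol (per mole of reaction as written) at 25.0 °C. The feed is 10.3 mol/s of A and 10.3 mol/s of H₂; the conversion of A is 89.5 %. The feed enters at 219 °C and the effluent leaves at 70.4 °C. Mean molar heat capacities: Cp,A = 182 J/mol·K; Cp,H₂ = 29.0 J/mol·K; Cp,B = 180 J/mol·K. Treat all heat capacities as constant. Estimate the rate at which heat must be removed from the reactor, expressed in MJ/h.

Q_out = 5890 MJ/h

Extent of reaction ξ = 0.895 × 10.3 = 9.2185 mol/s
Reaction term: ξ·ΔH°_rxn = 9.2185 × -141 = -1299.8 kJ/s
Sensible, feed 219→25 °C: -421.62 kJ/s
Outlet flows (mol/s): A 1.0815, H₂ 1.0815, B 9.2185
Sensible, products 25→70.4 °C: 85.694 kJ/s
Q = ΔH = -1635.7 kJ/s = -1635.7 kW
Heat removed = 5888.6 MJ/h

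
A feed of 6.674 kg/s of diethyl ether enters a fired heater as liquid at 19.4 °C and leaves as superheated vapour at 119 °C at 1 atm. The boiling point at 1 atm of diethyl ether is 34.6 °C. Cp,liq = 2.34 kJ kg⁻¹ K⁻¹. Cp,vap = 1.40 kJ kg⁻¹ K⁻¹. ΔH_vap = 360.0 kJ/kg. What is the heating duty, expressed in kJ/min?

Q = 206000 kJ/min

liquid 19.4→34.6 °C: 35.568 kJ/kg
vaporisation at 34.6 °C: 360 kJ/kg
vapour 34.6→119 °C: 118.16 kJ/kg
Δh = 35.568 + 360 + 118.16 = 513.73 kJ/kg
Q = ṁ·Δh = 6.674 kg/s × 513.73 kJ/kg = 3428.6 kJ/s
|Q| = 3428.6 kW = 205720 kJ/min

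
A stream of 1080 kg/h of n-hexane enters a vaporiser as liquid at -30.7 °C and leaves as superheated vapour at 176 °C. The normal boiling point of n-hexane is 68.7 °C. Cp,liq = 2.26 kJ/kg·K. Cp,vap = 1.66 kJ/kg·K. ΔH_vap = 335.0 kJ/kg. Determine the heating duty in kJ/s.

Q = 221 kJ/s

liquid -30.7→68.7 °C: 224.64 kJ/kg
vaporisation at 68.7 °C: 335 kJ/kg
vapour 68.7→176 °C: 178.12 kJ/kg
Δh = 224.64 + 335 + 178.12 = 737.76 kJ/kg
Q = ṁ·Δh = 1080 kg/h × 737.76 kJ/kg = 796780 kJ/h
|Q| = 221.33 kW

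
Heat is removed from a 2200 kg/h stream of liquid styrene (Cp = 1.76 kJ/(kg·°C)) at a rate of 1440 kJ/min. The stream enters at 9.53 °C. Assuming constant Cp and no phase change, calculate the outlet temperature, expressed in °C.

T_out = -12.8 °C

Q = 1440 kJ/min = 86400 kJ/h
ΔT = Q/(ṁ·Cp) = 86400/(2200×1.76) = 22.314 K
T_out = 9.53 − 22.314 = -12.784 °C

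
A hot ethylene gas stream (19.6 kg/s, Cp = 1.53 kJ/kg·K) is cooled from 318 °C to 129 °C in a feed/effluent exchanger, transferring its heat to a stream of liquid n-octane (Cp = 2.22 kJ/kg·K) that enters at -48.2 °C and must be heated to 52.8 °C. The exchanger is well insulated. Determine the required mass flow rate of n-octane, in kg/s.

ṁ_c = 25.3 kg/s

Heat released by hot stream: Q = 19.6 × 1.53 × (318 − 129) = 5667.7 kJ/s
Energy balance on cold side (adiabatic exchanger): Q = ṁ_c·Cp_c·(T_c,out − T_c,in)
ṁ_c = 5667.7 / [2.22 × (52.8 − -48.2)] = 25.278 kg/s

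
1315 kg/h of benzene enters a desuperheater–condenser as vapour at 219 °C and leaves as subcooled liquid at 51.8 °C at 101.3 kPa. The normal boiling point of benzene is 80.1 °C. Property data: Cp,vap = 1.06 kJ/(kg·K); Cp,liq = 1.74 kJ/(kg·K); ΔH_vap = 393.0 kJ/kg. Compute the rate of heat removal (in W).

Q_c = 215000 W

vapour 219→80.1 °C: -147.23 kJ/kg
condensation at 80.1 °C: -393 kJ/kg
liquid 80.1→51.8 °C: -49.242 kJ/kg
Δh = -147.23 + -393 + -49.242 = -589.48 kJ/kg
Q = ṁ·Δh = 1315 kg/h × -589.48 kJ/kg = -775160 kJ/h
|Q| = 215.32 kW = 215320 W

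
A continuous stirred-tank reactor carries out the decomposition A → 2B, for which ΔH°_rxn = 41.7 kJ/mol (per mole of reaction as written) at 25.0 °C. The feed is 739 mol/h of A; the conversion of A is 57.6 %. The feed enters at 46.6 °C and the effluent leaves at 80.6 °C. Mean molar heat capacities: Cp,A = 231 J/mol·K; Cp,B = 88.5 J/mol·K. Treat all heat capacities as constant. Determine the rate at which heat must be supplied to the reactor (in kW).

Q_in = 6.19 kW

Extent of reaction ξ = 0.576 × 739 = 425.66 mol/h
Reaction term: ξ·ΔH°_rxn = 425.66 × 41.7 = 17750 kJ/h
Sensible, feed 46.6→25 °C: -3687.3 kJ/h
Outlet flows (mol/h): A 313.34, B 851.33
Sensible, products 25→80.6 °C: 8213.4 kJ/h
Q = ΔH = 22276 kJ/h = 6.1879 kW
Heat supplied = 6.1879 kW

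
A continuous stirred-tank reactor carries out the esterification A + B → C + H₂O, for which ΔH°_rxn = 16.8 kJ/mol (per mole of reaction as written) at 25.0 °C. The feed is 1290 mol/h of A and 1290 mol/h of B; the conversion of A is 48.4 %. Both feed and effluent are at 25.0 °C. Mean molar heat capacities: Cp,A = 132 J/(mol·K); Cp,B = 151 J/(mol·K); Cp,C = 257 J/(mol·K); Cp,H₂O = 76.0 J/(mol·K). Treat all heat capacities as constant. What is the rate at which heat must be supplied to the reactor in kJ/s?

Q_in = 2.91 kJ/s

Extent of reaction ξ = 0.484 × 1290 = 624.36 mol/h
Reaction term: ξ·ΔH°_rxn = 624.36 × 16.8 = 10489 kJ/h
Q = ΔH = 10489 kJ/h = 2.9137 kW
Heat supplied = 2.9137 kJ/s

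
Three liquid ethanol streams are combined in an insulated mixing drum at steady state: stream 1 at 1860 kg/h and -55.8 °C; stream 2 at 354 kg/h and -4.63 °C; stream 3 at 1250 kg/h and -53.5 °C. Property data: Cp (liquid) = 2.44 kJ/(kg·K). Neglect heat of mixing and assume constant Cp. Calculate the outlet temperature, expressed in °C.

T_out = -49.7 °C

Energy balance with Q = 0: Σ ṁᵢCp,ᵢ(T_out − Tᵢ) = 0
T_out = Σ ṁᵢCp,ᵢTᵢ / Σ ṁᵢCp,ᵢ
      = -420420 / 8452.2 = -49.741 °C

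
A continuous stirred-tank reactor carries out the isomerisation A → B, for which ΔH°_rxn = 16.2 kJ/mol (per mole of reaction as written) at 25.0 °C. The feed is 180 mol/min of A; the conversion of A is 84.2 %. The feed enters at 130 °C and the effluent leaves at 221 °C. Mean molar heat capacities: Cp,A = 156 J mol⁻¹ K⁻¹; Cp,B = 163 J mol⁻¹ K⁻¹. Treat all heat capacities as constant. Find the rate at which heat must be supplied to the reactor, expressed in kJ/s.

Extent of reaction ξ = 0.842 × 180 = 151.56 mol/min
Reaction term: ξ·ΔH°_rxn = 151.56 × 16.2 = 2455.3 kJ/min
Sensible, feed 130→25 °C: -2948.4 kJ/min
Outlet flows (mol/min): A 28.44, B 151.56
Sensible, products 25→221 °C: 5711.6 kJ/min
Q = ΔH = 5218.5 kJ/min = 86.975 kW
Heat supplied = 86.975 kJ/s

Q_in = 87.0 kJ/s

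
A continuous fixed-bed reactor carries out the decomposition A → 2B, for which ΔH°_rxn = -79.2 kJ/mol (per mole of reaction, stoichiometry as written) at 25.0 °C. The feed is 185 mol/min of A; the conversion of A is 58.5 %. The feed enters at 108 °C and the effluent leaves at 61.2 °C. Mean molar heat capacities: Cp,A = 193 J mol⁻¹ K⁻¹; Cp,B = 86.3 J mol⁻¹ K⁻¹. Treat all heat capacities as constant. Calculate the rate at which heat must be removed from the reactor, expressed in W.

Extent of reaction ξ = 0.585 × 185 = 108.22 mol/min
Reaction term: ξ·ΔH°_rxn = 108.22 × -79.2 = -8571.4 kJ/min
Sensible, feed 108→25 °C: -2963.5 kJ/min
Outlet flows (mol/min): A 76.775, B 216.45
Sensible, products 25→61.2 °C: 1212.6 kJ/min
Q = ΔH = -10322 kJ/min = -172.04 kW
Heat removed = 172040 W

Q_out = 172000 W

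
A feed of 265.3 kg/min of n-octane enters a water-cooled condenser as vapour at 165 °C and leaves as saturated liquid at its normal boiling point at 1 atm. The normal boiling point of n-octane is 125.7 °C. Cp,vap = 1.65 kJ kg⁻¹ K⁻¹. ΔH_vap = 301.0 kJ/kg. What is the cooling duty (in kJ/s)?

Q_c = 1620 kJ/s

vapour 165→125.7 °C: -64.845 kJ/kg
condensation at 125.7 °C: -301 kJ/kg
Δh = -64.845 + -301 = -365.85 kJ/kg
Q = ṁ·Δh = 265.3 kg/min × -365.85 kJ/kg = -97059 kJ/min
|Q| = 1617.6 kW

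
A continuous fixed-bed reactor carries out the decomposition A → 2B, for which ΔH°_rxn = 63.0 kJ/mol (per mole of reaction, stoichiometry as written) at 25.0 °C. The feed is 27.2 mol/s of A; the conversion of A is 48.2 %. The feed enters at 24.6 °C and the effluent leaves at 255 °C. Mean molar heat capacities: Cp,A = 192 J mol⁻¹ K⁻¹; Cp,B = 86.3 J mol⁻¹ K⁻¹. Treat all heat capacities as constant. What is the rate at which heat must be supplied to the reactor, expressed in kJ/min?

Q_in = 118000 kJ/min

Extent of reaction ξ = 0.482 × 27.2 = 13.11 mol/s
Reaction term: ξ·ΔH°_rxn = 13.11 × 63.0 = 825.96 kJ/s
Sensible, feed 24.6→25 °C: 2.089 kJ/s
Outlet flows (mol/s): A 14.09, B 26.221
Sensible, products 25→255 °C: 1142.7 kJ/s
Q = ΔH = 1970.7 kJ/s = 1970.7 kW
Heat supplied = 118240 kJ/min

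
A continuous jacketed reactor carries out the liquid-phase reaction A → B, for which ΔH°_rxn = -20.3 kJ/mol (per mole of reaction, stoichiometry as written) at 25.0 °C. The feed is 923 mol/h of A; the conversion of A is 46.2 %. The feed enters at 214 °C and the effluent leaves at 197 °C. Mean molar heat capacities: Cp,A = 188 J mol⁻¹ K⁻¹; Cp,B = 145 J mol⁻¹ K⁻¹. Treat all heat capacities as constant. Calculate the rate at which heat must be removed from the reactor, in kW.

Extent of reaction ξ = 0.462 × 923 = 426.43 mol/h
Reaction term: ξ·ΔH°_rxn = 426.43 × -20.3 = -8656.4 kJ/h
Sensible, feed 214→25 °C: -32796 kJ/h
Outlet flows (mol/h): A 496.57, B 426.43
Sensible, products 25→197 °C: 26692 kJ/h
Q = ΔH = -14760 kJ/h = -4.1001 kW
Heat removed = 4.1001 kW

Q_out = 4.10 kW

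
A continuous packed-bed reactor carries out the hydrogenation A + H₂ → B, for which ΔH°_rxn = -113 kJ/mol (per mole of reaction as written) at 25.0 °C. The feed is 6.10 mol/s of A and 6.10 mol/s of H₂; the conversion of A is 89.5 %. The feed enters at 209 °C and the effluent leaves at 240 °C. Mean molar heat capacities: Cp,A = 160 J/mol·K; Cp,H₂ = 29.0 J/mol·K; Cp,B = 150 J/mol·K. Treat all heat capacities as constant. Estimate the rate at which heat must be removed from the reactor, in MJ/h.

Extent of reaction ξ = 0.895 × 6.10 = 5.4595 mol/s
Reaction term: ξ·ΔH°_rxn = 5.4595 × -113 = -616.92 kJ/s
Sensible, feed 209→25 °C: -212.13 kJ/s
Outlet flows (mol/s): A 0.6405, H₂ 0.6405, B 5.4595
Sensible, products 25→240 °C: 202.1 kJ/s
Q = ΔH = -626.96 kJ/s = -626.96 kW
Heat removed = 2257.1 MJ/h

Q_out = 2260 MJ/h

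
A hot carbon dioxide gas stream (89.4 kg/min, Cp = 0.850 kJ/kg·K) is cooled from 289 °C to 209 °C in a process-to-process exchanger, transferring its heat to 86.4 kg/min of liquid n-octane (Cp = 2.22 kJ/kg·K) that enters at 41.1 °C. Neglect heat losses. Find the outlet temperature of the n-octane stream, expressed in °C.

Heat released by hot stream: Q = 89.4 × 0.850 × (289 − 209) = 6079.2 kJ/min
Energy balance on cold side (adiabatic exchanger): Q = ṁ_c·Cp_c·(T_c,out − T_c,in)
T_c,out = 41.1 + 6079.2/(86.4 × 2.22) = 72.794 °C

T_c,out = 72.8 °C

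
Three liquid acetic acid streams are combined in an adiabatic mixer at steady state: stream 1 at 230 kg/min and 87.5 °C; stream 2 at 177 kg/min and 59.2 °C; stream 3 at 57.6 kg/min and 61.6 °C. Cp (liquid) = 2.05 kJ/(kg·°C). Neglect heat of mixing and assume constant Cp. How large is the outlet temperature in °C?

No heat crosses the boundary, so H_out = H_in.
Σ ṁᵢCp,ᵢTᵢ = 230×2.05×87.5 + 177×2.05×59.2 + 57.6×2.05×61.6 = 70011
Σ ṁᵢCp,ᵢ = 230×2.05 + 177×2.05 + 57.6×2.05 = 952.43
T_out = 70011 / 952.43 = 73.507 °C

T_out = 73.5 °C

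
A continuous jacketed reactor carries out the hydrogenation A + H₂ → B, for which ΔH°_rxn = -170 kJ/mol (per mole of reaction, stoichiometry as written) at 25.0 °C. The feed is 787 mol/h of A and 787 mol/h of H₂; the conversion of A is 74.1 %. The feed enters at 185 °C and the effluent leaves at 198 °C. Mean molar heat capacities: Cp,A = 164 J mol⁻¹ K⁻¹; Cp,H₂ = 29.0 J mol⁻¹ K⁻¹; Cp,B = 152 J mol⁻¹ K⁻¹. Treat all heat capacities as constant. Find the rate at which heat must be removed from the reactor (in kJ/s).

Extent of reaction ξ = 0.741 × 787 = 583.17 mol/h
Reaction term: ξ·ΔH°_rxn = 583.17 × -170 = -99138 kJ/h
Sensible, feed 185→25 °C: -24303 kJ/h
Outlet flows (mol/h): A 203.83, H₂ 203.83, B 583.17
Sensible, products 25→198 °C: 22141 kJ/h
Q = ΔH = -101300 kJ/h = -28.139 kW
Heat removed = 28.139 kJ/s

Q_out = 28.1 kJ/s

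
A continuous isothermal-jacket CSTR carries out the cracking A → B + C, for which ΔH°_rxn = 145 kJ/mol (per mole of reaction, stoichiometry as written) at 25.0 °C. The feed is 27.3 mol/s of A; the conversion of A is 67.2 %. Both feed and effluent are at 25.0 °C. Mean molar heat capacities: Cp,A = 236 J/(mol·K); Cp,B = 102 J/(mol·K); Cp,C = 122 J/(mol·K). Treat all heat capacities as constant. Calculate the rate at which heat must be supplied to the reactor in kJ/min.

Extent of reaction ξ = 0.672 × 27.3 = 18.346 mol/s
Reaction term: ξ·ΔH°_rxn = 18.346 × 145 = 2660.1 kJ/s
Q = ΔH = 2660.1 kJ/s = 2660.1 kW
Heat supplied = 159610 kJ/min

Q_in = 160000 kJ/min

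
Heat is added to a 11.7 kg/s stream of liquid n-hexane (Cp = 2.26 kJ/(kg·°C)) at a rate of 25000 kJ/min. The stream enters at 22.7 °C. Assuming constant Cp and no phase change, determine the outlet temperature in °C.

T_out = 38.5 °C

Q = 25000 kJ/min = 416.67 kJ/s
ΔT = Q/(ṁ·Cp) = 416.67/(11.7×2.26) = 15.758 K
T_out = 22.7 + 15.758 = 38.458 °C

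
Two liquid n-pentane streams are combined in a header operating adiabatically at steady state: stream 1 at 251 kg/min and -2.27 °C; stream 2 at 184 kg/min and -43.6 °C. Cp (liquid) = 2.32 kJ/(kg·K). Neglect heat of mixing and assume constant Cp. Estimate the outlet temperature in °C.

No heat crosses the boundary, so H_out = H_in.
Σ ṁᵢCp,ᵢTᵢ = 251×2.32×-2.27 + 184×2.32×-43.6 = -19934
Σ ṁᵢCp,ᵢ = 251×2.32 + 184×2.32 = 1009.2
T_out = -19934 / 1009.2 = -19.752 °C

T_out = -19.8 °C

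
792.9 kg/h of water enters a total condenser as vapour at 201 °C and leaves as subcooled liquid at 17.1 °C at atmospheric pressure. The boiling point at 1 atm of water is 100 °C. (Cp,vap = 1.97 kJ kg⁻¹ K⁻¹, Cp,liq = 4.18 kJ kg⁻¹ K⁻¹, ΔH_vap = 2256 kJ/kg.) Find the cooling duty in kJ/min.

Q_c = 37000 kJ/min

vapour 201→100 °C: -198.97 kJ/kg
condensation at 100 °C: -2256 kJ/kg
liquid 100→17.1 °C: -346.52 kJ/kg
Δh = -198.97 + -2256 + -346.52 = -2801.5 kJ/kg
Q = ṁ·Δh = 792.9 kg/h × -2801.5 kJ/kg = -2.2213e+06 kJ/h
|Q| = 617.03 kW = 37022 kJ/min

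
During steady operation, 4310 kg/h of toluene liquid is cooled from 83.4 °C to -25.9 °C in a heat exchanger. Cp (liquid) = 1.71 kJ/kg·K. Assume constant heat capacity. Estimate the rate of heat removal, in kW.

Q_c = 224 kW

Q = ṁ·Cp·ΔT = 4310 × 1.71 × (-25.9 − 83.4) = -805550 kJ/h
Converting: 805550 / 3600 s = 223.76 kW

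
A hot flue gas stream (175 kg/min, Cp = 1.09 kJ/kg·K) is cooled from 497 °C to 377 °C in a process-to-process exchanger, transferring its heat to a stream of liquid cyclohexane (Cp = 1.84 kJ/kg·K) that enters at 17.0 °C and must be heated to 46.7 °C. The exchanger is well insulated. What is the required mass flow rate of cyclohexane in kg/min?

ṁ_c = 419 kg/min

Heat released by hot stream: Q = 175 × 1.09 × (497 − 377) = 22890 kJ/min
Energy balance on cold side (adiabatic exchanger): Q = ṁ_c·Cp_c·(T_c,out − T_c,in)
ṁ_c = 22890 / [1.84 × (46.7 − 17.0)] = 418.86 kg/min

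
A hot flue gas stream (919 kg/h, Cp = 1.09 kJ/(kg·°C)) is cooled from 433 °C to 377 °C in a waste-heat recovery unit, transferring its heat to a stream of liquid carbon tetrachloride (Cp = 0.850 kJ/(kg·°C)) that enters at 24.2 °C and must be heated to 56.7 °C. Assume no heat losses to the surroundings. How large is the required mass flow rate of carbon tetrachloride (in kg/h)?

Heat released by hot stream: Q = 919 × 1.09 × (433 − 377) = 56096 kJ/h
Energy balance on cold side (adiabatic exchanger): Q = ṁ_c·Cp_c·(T_c,out − T_c,in)
ṁ_c = 56096 / [0.850 × (56.7 − 24.2)] = 2030.6 kg/h

ṁ_c = 2030 kg/h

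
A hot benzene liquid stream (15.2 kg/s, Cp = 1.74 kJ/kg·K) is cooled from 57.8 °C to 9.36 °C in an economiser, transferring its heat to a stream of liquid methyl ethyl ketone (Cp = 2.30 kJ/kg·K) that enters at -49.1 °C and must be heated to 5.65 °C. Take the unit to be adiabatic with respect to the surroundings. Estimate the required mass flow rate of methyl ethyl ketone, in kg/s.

ṁ_c = 10.2 kg/s

Heat released by hot stream: Q = 15.2 × 1.74 × (57.8 − 9.36) = 1281.1 kJ/s
Energy balance on cold side (adiabatic exchanger): Q = ṁ_c·Cp_c·(T_c,out − T_c,in)
ṁ_c = 1281.1 / [2.30 × (5.65 − -49.1)] = 10.174 kg/s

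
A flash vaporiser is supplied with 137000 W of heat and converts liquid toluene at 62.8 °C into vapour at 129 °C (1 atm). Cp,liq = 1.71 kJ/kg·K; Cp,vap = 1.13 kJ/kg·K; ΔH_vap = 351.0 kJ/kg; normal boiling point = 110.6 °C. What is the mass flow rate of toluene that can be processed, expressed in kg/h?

Δh = 1.71×(110.6−62.8) + 351.0 + 1.13×(129−110.6) = 453.53 kJ/kg
Q = 137000 W = 137 kJ/s = 493200 kJ/h
ṁ = Q/Δh = 493200 / 453.53 = 1087.5 kg/h

ṁ = 1090 kg/h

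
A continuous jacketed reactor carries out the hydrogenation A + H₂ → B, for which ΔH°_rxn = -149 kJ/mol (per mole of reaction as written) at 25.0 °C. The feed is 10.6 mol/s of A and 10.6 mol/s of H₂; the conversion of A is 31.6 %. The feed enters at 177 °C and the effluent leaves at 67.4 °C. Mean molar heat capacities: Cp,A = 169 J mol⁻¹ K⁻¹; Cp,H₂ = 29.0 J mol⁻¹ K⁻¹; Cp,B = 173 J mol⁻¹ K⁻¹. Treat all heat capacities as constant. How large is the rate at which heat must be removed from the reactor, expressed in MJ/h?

Q_out = 2640 MJ/h

Extent of reaction ξ = 0.316 × 10.6 = 3.3496 mol/s
Reaction term: ξ·ΔH°_rxn = 3.3496 × -149 = -499.09 kJ/s
Sensible, feed 177→25 °C: -319.02 kJ/s
Outlet flows (mol/s): A 7.2504, H₂ 7.2504, B 3.3496
Sensible, products 25→67.4 °C: 85.439 kJ/s
Q = ΔH = -732.67 kJ/s = -732.67 kW
Heat removed = 2637.6 MJ/h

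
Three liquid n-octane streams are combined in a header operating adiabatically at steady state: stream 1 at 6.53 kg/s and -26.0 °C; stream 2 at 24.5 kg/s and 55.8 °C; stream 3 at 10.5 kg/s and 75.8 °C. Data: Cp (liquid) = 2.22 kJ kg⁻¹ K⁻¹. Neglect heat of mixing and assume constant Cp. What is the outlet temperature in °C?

T_out = 48.0 °C

Energy balance with Q = 0: Σ ṁᵢCp,ᵢ(T_out − Tᵢ) = 0
Σ ṁᵢCp,ᵢTᵢ = 6.53×2.22×-26.0 + 24.5×2.22×55.8 + 10.5×2.22×75.8 = 4424.9
Σ ṁᵢCp,ᵢ = 6.53×2.22 + 24.5×2.22 + 10.5×2.22 = 92.197
T_out = 4424.9 / 92.197 = 47.995 °C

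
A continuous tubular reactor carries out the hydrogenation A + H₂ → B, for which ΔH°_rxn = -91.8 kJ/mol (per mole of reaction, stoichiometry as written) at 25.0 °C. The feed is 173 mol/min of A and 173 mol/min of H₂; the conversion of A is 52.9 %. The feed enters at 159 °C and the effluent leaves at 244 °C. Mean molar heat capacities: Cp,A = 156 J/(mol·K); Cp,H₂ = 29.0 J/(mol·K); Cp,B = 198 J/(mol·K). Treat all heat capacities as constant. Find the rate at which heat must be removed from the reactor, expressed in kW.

Q_out = 90.3 kW

Extent of reaction ξ = 0.529 × 173 = 91.517 mol/min
Reaction term: ξ·ΔH°_rxn = 91.517 × -91.8 = -8401.3 kJ/min
Sensible, feed 159→25 °C: -4288.7 kJ/min
Outlet flows (mol/min): A 81.483, H₂ 81.483, B 91.517
Sensible, products 25→244 °C: 7269.6 kJ/min
Q = ΔH = -5420.3 kJ/min = -90.338 kW
Heat removed = 90.338 kW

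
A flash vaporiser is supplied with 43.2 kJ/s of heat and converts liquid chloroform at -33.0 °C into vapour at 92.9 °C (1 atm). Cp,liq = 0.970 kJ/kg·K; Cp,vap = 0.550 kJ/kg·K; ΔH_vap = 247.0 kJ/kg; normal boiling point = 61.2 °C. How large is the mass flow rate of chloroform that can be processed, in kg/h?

Δh = 0.970×(61.2−-33.0) + 247.0 + 0.550×(92.9−61.2) = 355.81 kJ/kg
Q = 43.2 kJ/s = 43.2 kJ/s = 155520 kJ/h
ṁ = Q/Δh = 155520 / 355.81 = 437.09 kg/h

ṁ = 437 kg/h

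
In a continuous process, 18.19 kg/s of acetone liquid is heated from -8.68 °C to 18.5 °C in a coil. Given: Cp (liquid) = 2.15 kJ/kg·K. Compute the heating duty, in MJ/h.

Q = 3830 MJ/h

Q = ṁ·Cp·ΔT = 18.19 × 2.15 × (18.5 − -8.68) = 1063 kJ/s
Heating duty = 3826.7 MJ/h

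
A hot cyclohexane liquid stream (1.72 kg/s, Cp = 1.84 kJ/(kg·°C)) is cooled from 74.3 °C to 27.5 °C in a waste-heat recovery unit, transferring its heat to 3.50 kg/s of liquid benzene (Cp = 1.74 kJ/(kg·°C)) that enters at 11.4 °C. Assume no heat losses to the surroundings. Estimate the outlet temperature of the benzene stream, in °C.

T_c,out = 35.7 °C

Heat released by hot stream: Q = 1.72 × 1.84 × (74.3 − 27.5) = 148.11 kJ/s
Energy balance on cold side (adiabatic exchanger): Q = ṁ_c·Cp_c·(T_c,out − T_c,in)
T_c,out = 11.4 + 148.11/(3.50 × 1.74) = 35.721 °C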